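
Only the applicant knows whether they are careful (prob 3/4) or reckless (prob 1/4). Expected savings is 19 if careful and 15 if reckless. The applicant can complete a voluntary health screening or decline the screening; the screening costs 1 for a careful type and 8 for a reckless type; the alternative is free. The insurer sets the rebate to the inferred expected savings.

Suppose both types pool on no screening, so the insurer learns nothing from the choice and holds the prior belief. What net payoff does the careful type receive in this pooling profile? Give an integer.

18

Pooled rebate = 3/4·19 + 1/4·15 = 18.
careful pays no cost for no screening, so net payoff = 18.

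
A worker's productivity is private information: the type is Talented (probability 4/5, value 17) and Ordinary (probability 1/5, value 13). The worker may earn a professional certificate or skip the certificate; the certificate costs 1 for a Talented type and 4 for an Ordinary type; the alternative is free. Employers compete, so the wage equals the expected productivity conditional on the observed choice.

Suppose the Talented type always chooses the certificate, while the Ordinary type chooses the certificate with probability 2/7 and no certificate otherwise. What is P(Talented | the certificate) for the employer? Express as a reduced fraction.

P(the certificate) = (4/5)·1 + (1/5)·(2/7) = 6/7.
By Bayes' rule, P(Talented | the certificate) = (4/5) / (6/7) = 14/15.

14/15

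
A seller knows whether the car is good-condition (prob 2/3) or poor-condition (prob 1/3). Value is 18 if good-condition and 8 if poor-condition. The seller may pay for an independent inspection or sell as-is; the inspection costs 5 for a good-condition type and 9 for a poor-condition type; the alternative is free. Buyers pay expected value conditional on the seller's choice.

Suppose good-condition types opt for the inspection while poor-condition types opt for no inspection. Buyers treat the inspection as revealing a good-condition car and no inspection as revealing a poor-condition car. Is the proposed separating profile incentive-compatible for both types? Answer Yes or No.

No

Under these beliefs, the inspection earns price 18 and no inspection earns price 8.
good-condition: the inspection nets 18 − 5 = 13; no inspection nets 8. good-condition prefers the inspection.
poor-condition: the inspection nets 18 − 9 = 9; no inspection nets 8. poor-condition would deviate to the inspection.
poor-condition has a profitable deviation, so the profile is not an equilibrium.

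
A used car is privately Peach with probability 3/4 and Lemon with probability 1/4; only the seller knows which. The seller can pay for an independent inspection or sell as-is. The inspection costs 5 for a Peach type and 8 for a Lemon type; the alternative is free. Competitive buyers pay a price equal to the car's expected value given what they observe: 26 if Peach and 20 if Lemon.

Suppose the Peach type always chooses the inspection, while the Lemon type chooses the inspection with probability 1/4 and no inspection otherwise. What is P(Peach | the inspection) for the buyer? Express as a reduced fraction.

P(the inspection) = (3/4)·1 + (1/4)·(1/4) = 13/16.
By Bayes' rule, P(Peach | the inspection) = (3/4) / (13/16) = 12/13.

12/13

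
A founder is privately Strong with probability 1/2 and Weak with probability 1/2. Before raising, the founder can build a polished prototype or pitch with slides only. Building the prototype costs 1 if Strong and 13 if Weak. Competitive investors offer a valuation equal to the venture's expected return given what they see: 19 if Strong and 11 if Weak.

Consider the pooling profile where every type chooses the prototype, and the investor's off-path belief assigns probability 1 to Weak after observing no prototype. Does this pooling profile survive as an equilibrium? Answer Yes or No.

No

On path, the investor holds the prior and pays 1/2·19 + 1/2·11 = 15. Off path (no prototype), believing Weak, it pays 11.
Strong: the prototype nets 15 − 1 = 14; no prototype nets 11. Strong stays.
Weak: the prototype nets 15 − 13 = 2; no prototype nets 11. Weak would deviate.
A type deviates, so pooling fails.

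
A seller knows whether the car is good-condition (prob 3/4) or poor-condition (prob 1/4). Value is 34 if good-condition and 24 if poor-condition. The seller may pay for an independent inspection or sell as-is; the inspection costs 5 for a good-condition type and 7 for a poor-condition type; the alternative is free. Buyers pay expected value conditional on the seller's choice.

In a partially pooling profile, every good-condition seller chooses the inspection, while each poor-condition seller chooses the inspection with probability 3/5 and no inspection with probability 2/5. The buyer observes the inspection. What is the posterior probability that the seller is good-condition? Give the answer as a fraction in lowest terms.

5/6

P(the inspection) = (3/4)·1 + (1/4)·(3/5) = 9/10.
By Bayes' rule, P(good-condition | the inspection) = (3/4) / (9/10) = 5/6.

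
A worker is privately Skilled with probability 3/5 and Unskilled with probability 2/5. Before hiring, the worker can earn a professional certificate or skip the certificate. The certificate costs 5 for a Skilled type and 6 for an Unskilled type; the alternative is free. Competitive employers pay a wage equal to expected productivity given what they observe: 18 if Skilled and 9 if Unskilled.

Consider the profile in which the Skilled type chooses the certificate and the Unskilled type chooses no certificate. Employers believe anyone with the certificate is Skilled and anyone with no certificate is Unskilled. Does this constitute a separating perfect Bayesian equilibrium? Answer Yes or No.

No

Under these beliefs, the certificate earns wage 18 and no certificate earns wage 9.
Skilled: the certificate nets 18 − 5 = 13; no certificate nets 9. Skilled prefers the certificate.
Unskilled: the certificate nets 18 − 6 = 12; no certificate nets 9. Unskilled would deviate to the certificate.
Unskilled has a profitable deviation, so the profile is not an equilibrium.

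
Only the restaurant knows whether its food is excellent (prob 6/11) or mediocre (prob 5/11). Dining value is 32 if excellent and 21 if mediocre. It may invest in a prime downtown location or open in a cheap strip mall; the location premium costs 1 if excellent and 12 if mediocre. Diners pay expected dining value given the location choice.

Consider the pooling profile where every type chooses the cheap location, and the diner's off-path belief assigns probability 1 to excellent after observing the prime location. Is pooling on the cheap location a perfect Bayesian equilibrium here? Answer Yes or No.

No

On path, the diner holds the prior and pays 6/11·32 + 5/11·21 = 27. Off path (the prime location), believing excellent, it pays 32.
excellent: the cheap location nets 27; the prime location nets 32 − 1 = 31. excellent would deviate.
mediocre: the cheap location nets 27; the prime location nets 32 − 12 = 20. mediocre stays.
A type deviates, so pooling fails.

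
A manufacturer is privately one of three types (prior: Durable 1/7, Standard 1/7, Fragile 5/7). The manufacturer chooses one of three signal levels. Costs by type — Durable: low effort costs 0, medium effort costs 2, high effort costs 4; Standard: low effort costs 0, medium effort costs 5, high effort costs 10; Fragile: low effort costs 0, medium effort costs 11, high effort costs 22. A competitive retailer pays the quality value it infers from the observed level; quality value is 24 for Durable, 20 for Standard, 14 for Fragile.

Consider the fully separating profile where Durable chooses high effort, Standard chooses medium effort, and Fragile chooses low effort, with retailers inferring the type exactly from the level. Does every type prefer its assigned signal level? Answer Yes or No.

Separating prices: high effort → 24, medium effort → 20, low effort → 14.
Durable (assigned high effort): low effort: 14 − 0 = 14; medium effort: 20 − 2 = 18; high effort: 24 − 4 = 20. Durable stays.
Standard (assigned medium effort): low effort: 14 − 0 = 14; medium effort: 20 − 5 = 15; high effort: 24 − 10 = 14. Standard stays.
Fragile (assigned low effort): low effort: 14 − 0 = 14; medium effort: 20 − 11 = 9; high effort: 24 − 22 = 2. Fragile stays.
Every type prefers its assigned level; separation holds.

Yes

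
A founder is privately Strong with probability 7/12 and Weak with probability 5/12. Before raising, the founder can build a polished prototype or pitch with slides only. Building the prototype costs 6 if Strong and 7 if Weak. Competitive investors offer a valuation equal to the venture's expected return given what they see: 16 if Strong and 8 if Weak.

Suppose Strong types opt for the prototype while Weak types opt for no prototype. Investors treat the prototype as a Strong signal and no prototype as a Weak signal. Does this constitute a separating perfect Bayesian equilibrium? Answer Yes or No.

Under these beliefs, the prototype earns valuation 16 and no prototype earns valuation 8.
Strong: the prototype nets 16 − 6 = 10; no prototype nets 8. Strong prefers the prototype.
Weak: the prototype nets 16 − 7 = 9; no prototype nets 8. Weak would deviate to the prototype.
Weak has a profitable deviation, so the profile is not an equilibrium.

No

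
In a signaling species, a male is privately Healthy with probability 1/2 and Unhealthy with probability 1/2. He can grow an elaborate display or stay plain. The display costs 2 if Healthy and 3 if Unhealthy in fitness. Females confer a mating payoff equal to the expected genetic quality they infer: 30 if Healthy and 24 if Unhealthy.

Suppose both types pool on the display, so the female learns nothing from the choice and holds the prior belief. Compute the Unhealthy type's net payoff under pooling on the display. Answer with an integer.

Pooled mating payoff = 1/2·30 + 1/2·24 = 27.
Unhealthy pays cost 3 for the display, so net payoff = 27 − 3 = 24.

24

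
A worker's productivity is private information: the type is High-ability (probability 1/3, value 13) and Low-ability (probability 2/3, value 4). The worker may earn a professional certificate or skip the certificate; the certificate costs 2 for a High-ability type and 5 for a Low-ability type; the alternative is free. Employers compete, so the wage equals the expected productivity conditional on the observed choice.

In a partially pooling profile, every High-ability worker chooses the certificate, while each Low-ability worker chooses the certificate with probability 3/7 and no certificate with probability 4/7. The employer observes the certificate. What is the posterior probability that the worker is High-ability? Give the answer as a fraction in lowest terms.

7/13

P(the certificate) = (1/3)·1 + (2/3)·(3/7) = 13/21.
By Bayes' rule, P(High-ability | the certificate) = (1/3) / (13/21) = 7/13.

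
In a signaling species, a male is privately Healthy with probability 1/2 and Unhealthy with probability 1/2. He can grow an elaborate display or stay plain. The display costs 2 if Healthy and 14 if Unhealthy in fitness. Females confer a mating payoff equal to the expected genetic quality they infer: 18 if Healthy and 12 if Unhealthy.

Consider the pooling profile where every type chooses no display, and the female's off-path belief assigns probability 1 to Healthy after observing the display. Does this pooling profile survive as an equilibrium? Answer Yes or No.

On path, the female holds the prior and pays 1/2·18 + 1/2·12 = 15. Off path (the display), believing Healthy, it pays 18.
Healthy: no display nets 15; the display nets 18 − 2 = 16. Healthy would deviate.
Unhealthy: no display nets 15; the display nets 18 − 14 = 4. Unhealthy stays.
A type deviates, so pooling fails.

No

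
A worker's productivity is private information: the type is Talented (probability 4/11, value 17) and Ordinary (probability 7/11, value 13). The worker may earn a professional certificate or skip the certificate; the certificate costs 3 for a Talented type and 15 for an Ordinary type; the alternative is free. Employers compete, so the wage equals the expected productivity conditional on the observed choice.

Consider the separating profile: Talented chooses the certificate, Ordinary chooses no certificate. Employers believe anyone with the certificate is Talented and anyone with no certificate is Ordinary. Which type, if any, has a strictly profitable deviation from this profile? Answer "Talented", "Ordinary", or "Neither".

Neither

The certificate pays 17; no certificate pays 13.
Talented: assigned the certificate, nets 17 − 3 = 14; deviating to no certificate nets 13.
Ordinary: assigned no certificate, nets 13; deviating to the certificate nets 17 − 15 = 2.
Both types strictly prefer their assigned action; no profitable deviation.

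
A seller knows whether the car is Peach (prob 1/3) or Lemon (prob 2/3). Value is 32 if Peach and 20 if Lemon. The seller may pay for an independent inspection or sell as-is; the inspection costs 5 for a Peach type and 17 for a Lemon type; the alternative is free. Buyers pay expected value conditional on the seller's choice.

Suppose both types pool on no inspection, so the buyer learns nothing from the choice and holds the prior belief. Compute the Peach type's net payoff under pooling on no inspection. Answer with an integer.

Pooled price = 1/3·32 + 2/3·20 = 24.
Peach pays no cost for no inspection, so net payoff = 24.

24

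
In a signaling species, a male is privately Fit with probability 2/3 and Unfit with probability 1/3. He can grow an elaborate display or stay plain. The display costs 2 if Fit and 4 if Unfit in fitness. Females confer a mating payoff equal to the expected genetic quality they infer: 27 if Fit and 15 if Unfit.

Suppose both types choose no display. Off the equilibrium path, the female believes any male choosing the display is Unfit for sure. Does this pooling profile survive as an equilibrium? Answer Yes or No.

Yes

On path, the female holds the prior and pays 2/3·27 + 1/3·15 = 23. Off path (the display), believing Unfit, it pays 15.
Fit: no display nets 23; the display nets 15 − 2 = 13. Fit stays.
Unfit: no display nets 23; the display nets 15 − 4 = 11. Unfit stays.
No type deviates, so pooling is sustained.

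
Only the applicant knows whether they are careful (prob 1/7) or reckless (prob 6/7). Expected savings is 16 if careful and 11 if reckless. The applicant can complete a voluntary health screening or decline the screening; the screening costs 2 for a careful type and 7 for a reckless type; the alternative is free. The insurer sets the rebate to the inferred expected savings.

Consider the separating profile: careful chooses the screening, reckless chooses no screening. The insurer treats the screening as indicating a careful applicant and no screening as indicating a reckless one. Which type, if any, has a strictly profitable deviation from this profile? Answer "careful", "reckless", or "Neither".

Neither

The screening pays 16; no screening pays 11.
careful: assigned the screening, nets 16 − 2 = 14; deviating to no screening nets 11.
reckless: assigned no screening, nets 11; deviating to the screening nets 16 − 7 = 9.
Both types strictly prefer their assigned action; no profitable deviation.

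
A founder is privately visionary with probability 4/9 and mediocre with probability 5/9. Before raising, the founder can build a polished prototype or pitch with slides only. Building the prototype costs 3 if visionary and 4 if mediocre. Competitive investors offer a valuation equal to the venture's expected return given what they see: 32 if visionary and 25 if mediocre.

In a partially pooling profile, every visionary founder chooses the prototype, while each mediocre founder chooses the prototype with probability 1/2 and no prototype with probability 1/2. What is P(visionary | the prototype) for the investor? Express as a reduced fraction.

P(the prototype) = (4/9)·1 + (5/9)·(1/2) = 13/18.
By Bayes' rule, P(visionary | the prototype) = (4/9) / (13/18) = 8/13.

8/13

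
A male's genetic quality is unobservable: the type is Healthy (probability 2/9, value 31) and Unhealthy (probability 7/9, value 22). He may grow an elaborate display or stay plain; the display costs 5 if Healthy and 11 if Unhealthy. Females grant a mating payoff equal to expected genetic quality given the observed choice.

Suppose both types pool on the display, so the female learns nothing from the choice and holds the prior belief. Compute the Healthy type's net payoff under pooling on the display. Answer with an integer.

19

Pooled mating payoff = 2/9·31 + 7/9·22 = 24.
Healthy pays cost 5 for the display, so net payoff = 24 − 5 = 19.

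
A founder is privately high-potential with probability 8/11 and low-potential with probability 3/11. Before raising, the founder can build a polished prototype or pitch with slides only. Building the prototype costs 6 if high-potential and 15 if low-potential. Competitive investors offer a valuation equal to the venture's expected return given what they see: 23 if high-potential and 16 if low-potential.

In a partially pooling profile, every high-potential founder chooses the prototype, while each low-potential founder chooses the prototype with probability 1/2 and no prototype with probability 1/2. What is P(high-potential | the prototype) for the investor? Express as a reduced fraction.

P(the prototype) = (8/11)·1 + (3/11)·(1/2) = 19/22.
By Bayes' rule, P(high-potential | the prototype) = (8/11) / (19/22) = 16/19.

16/19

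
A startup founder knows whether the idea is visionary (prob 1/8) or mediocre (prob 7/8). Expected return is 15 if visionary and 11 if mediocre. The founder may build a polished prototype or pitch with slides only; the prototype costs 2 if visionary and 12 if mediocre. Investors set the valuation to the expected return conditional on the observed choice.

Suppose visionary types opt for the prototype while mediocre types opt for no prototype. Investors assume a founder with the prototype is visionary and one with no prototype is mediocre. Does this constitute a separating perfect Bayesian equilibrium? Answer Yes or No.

Under these beliefs, the prototype earns valuation 15 and no prototype earns valuation 11.
visionary: the prototype nets 15 − 2 = 13; no prototype nets 11. visionary prefers the prototype.
mediocre: the prototype nets 15 − 12 = 3; no prototype nets 11. mediocre prefers no prototype.
Neither type deviates, so the separating profile is an equilibrium.

Yes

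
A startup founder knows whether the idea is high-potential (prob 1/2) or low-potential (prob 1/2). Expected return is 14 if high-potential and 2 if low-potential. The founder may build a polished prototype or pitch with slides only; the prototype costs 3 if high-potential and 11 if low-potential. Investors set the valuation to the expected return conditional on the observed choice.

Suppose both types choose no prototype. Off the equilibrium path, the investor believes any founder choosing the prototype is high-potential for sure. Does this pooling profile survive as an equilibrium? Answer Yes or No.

No

On path, the investor holds the prior and pays 1/2·14 + 1/2·2 = 8. Off path (the prototype), believing high-potential, it pays 14.
high-potential: no prototype nets 8; the prototype nets 14 − 3 = 11. high-potential would deviate.
low-potential: no prototype nets 8; the prototype nets 14 − 11 = 3. low-potential stays.
A type deviates, so pooling fails.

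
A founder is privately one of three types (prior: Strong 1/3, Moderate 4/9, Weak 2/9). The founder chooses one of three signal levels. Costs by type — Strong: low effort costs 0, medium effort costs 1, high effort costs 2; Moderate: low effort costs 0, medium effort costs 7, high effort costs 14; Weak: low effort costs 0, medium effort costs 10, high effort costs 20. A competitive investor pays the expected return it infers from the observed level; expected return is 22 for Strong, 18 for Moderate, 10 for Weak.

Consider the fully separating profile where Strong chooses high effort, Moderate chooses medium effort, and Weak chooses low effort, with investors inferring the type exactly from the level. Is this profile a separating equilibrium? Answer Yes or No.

Separating valuations: high effort → 22, medium effort → 18, low effort → 10.
Strong (assigned high effort): low effort: 10 − 0 = 10; medium effort: 18 − 1 = 17; high effort: 22 − 2 = 20. Strong stays.
Moderate (assigned medium effort): low effort: 10 − 0 = 10; medium effort: 18 − 7 = 11; high effort: 22 − 14 = 8. Moderate stays.
Weak (assigned low effort): low effort: 10 − 0 = 10; medium effort: 18 − 10 = 8; high effort: 22 − 20 = 2. Weak stays.
Every type prefers its assigned level; separation holds.

Yes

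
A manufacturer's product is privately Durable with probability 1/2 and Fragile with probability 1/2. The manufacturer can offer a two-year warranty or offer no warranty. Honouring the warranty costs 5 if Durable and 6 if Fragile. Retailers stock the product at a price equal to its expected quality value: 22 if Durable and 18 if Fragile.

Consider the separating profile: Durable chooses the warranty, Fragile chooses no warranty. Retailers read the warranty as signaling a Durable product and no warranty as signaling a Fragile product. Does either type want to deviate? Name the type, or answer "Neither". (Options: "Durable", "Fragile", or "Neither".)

Durable

The warranty pays 22; no warranty pays 18.
Durable: assigned the warranty, nets 22 − 5 = 17; deviating to no warranty nets 18.
Fragile: assigned no warranty, nets 18; deviating to the warranty nets 22 − 6 = 16.
The Durable type gains 1 by deviating.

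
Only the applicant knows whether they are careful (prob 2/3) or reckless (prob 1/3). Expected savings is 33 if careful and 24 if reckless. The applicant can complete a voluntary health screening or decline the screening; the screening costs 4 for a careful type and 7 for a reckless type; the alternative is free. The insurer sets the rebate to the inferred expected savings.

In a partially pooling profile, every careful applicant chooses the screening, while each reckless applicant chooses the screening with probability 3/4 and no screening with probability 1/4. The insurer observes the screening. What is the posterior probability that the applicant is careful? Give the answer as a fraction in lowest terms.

8/11

P(the screening) = (2/3)·1 + (1/3)·(3/4) = 11/12.
By Bayes' rule, P(careful | the screening) = (2/3) / (11/12) = 8/11.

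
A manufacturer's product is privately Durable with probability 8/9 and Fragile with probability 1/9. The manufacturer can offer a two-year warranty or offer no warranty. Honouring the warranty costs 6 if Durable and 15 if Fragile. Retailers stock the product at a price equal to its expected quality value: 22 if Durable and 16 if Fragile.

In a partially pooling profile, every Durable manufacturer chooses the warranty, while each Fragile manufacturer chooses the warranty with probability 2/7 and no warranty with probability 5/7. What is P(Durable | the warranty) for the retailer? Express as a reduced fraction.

P(the warranty) = (8/9)·1 + (1/9)·(2/7) = 58/63.
By Bayes' rule, P(Durable | the warranty) = (8/9) / (58/63) = 28/29.

28/29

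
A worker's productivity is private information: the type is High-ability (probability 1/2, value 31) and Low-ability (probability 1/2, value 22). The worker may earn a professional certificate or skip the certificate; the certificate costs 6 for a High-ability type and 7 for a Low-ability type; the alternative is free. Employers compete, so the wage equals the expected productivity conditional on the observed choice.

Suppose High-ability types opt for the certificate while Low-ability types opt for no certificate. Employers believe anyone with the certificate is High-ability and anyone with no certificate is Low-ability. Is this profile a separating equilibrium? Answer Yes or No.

Under these beliefs, the certificate earns wage 31 and no certificate earns wage 22.
High-ability: the certificate nets 31 − 6 = 25; no certificate nets 22. High-ability prefers the certificate.
Low-ability: the certificate nets 31 − 7 = 24; no certificate nets 22. Low-ability would deviate to the certificate.
Low-ability has a profitable deviation, so the profile is not an equilibrium.

No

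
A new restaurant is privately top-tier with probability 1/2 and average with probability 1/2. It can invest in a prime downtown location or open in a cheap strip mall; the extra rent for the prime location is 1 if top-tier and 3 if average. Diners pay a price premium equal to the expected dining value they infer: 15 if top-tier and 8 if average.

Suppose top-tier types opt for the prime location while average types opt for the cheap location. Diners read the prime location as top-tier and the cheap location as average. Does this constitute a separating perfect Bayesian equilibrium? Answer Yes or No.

No

Under these beliefs, the prime location earns price premium 15 and the cheap location earns price premium 8.
top-tier: the prime location nets 15 − 1 = 14; the cheap location nets 8. top-tier prefers the prime location.
average: the prime location nets 15 − 3 = 12; the cheap location nets 8. average would deviate to the prime location.
average has a profitable deviation, so the profile is not an equilibrium.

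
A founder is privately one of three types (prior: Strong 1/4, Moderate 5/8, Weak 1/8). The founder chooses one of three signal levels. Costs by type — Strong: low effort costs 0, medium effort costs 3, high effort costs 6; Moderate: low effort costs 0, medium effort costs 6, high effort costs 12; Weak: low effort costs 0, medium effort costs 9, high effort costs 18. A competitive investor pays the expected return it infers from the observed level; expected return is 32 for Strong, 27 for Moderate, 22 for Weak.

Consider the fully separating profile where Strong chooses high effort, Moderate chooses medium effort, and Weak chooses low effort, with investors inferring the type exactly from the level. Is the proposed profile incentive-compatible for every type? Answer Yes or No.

No

Separating valuations: high effort → 32, medium effort → 27, low effort → 22.
Strong (assigned high effort): low effort: 22 − 0 = 22; medium effort: 27 − 3 = 24; high effort: 32 − 6 = 26. Strong stays.
Moderate (assigned medium effort): low effort: 22 − 0 = 22; medium effort: 27 − 6 = 21; high effort: 32 − 12 = 20. Moderate prefers low effort.
Weak (assigned low effort): low effort: 22 − 0 = 22; medium effort: 27 − 9 = 18; high effort: 32 − 18 = 14. Weak stays.
At least one type deviates; the separating profile fails.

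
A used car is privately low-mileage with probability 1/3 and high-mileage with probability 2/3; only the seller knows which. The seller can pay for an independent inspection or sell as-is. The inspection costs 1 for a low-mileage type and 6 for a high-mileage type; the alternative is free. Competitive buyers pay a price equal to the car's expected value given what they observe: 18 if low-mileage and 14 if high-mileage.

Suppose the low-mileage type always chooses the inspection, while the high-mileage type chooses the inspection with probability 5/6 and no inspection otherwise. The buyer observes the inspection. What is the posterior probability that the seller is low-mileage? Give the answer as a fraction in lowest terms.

3/8

P(the inspection) = (1/3)·1 + (2/3)·(5/6) = 8/9.
By Bayes' rule, P(low-mileage | the inspection) = (1/3) / (8/9) = 3/8.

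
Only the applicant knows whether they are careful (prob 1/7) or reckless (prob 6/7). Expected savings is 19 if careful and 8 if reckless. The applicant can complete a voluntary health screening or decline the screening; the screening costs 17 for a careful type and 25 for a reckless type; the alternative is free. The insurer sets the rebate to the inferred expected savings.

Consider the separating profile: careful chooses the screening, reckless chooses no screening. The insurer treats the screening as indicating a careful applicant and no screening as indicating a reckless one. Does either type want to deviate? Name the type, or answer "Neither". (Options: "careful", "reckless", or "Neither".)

The screening pays 19; no screening pays 8.
careful: assigned the screening, nets 19 − 17 = 2; deviating to no screening nets 8.
reckless: assigned no screening, nets 8; deviating to the screening nets 19 − 25 = -6.
The careful type gains 6 by deviating.

careful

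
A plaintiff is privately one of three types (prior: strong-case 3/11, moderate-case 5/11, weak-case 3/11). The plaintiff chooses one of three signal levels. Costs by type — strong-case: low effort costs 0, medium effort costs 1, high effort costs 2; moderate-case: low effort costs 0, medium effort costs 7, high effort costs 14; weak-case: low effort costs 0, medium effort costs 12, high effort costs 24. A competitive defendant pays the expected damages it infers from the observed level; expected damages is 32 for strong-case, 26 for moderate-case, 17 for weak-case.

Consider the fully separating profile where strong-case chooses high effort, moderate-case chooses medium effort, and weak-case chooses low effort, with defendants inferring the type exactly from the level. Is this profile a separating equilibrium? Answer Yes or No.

Yes

Separating settlements: high effort → 32, medium effort → 26, low effort → 17.
strong-case (assigned high effort): low effort: 17 − 0 = 17; medium effort: 26 − 1 = 25; high effort: 32 − 2 = 30. strong-case stays.
moderate-case (assigned medium effort): low effort: 17 − 0 = 17; medium effort: 26 − 7 = 19; high effort: 32 − 14 = 18. moderate-case stays.
weak-case (assigned low effort): low effort: 17 − 0 = 17; medium effort: 26 − 12 = 14; high effort: 32 − 24 = 8. weak-case stays.
Every type prefers its assigned level; separation holds.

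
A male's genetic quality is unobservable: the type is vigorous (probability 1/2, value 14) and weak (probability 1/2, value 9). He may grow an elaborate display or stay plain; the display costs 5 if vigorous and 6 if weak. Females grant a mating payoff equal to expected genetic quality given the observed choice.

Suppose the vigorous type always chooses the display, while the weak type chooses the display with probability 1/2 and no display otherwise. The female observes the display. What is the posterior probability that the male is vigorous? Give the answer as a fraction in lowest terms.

2/3

P(the display) = (1/2)·1 + (1/2)·(1/2) = 3/4.
By Bayes' rule, P(vigorous | the display) = (1/2) / (3/4) = 2/3.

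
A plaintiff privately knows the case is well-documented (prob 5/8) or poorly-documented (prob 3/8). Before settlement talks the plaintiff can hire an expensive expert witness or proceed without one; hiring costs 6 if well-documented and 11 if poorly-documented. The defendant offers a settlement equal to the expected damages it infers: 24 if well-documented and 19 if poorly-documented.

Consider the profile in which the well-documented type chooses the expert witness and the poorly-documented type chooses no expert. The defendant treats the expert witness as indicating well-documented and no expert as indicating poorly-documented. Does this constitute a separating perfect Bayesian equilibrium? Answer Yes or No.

No

Under these beliefs, the expert witness earns settlement 24 and no expert earns settlement 19.
well-documented: the expert witness nets 24 − 6 = 18; no expert nets 19. well-documented would deviate to no expert.
poorly-documented: the expert witness nets 24 − 11 = 13; no expert nets 19. poorly-documented prefers no expert.
well-documented has a profitable deviation, so the profile is not an equilibrium.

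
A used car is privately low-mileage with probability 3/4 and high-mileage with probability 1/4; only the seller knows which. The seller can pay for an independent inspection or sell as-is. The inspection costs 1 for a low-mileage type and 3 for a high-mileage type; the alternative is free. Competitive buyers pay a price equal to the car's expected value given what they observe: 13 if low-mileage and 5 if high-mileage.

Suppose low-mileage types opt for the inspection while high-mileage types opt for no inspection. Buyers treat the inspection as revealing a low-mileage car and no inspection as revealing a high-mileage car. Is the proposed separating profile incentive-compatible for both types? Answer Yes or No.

No

Under these beliefs, the inspection earns price 13 and no inspection earns price 5.
low-mileage: the inspection nets 13 − 1 = 12; no inspection nets 5. low-mileage prefers the inspection.
high-mileage: the inspection nets 13 − 3 = 10; no inspection nets 5. high-mileage would deviate to the inspection.
high-mileage has a profitable deviation, so the profile is not an equilibrium.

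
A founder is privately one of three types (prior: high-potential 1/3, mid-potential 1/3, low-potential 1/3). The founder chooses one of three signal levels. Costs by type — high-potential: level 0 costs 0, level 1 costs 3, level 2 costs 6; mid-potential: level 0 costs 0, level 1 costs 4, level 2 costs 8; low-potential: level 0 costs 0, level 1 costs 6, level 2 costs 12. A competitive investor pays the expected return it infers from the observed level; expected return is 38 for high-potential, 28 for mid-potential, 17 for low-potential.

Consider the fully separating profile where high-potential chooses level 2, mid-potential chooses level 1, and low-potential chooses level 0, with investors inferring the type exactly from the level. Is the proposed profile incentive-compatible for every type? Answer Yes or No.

No

Separating valuations: level 2 → 38, level 1 → 28, level 0 → 17.
high-potential (assigned level 2): level 0: 17 − 0 = 17; level 1: 28 − 3 = 25; level 2: 38 − 6 = 32. high-potential stays.
mid-potential (assigned level 1): level 0: 17 − 0 = 17; level 1: 28 − 4 = 24; level 2: 38 − 8 = 30. mid-potential prefers level 2.
low-potential (assigned level 0): level 0: 17 − 0 = 17; level 1: 28 − 6 = 22; level 2: 38 − 12 = 26. low-potential prefers level 2.
At least one type deviates; the separating profile fails.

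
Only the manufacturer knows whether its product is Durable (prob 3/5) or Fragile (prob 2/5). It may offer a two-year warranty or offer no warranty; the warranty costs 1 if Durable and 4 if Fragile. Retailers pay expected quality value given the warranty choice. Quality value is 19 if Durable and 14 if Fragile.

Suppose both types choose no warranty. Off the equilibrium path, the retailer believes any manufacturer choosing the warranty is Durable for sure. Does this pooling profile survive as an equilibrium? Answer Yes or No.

On path, the retailer holds the prior and pays 3/5·19 + 2/5·14 = 17. Off path (the warranty), believing Durable, it pays 19.
Durable: no warranty nets 17; the warranty nets 19 − 1 = 18. Durable would deviate.
Fragile: no warranty nets 17; the warranty nets 19 − 4 = 15. Fragile stays.
A type deviates, so pooling fails.

No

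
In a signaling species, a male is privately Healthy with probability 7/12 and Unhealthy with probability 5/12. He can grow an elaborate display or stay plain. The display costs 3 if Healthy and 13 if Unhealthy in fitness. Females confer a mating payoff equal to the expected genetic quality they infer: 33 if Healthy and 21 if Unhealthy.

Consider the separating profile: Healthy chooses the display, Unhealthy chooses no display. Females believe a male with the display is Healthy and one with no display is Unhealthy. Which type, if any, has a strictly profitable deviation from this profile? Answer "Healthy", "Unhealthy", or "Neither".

The display pays 33; no display pays 21.
Healthy: assigned the display, nets 33 − 3 = 30; deviating to no display nets 21.
Unhealthy: assigned no display, nets 21; deviating to the display nets 33 − 13 = 20.
Both types strictly prefer their assigned action; no profitable deviation.

Neither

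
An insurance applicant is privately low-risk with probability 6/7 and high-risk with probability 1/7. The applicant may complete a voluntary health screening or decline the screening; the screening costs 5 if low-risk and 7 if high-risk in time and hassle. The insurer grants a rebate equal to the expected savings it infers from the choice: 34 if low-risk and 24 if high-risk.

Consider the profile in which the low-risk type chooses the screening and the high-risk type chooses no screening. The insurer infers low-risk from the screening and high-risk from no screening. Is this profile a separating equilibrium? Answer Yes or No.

No

Under these beliefs, the screening earns rebate 34 and no screening earns rebate 24.
low-risk: the screening nets 34 − 5 = 29; no screening nets 24. low-risk prefers the screening.
high-risk: the screening nets 34 − 7 = 27; no screening nets 24. high-risk would deviate to the screening.
high-risk has a profitable deviation, so the profile is not an equilibrium.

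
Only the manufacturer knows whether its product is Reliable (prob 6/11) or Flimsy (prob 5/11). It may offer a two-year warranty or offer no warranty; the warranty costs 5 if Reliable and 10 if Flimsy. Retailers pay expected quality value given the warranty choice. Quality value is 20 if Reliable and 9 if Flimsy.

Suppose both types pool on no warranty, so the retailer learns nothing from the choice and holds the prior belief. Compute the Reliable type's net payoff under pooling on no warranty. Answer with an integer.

15

Pooled price = 6/11·20 + 5/11·9 = 15.
Reliable pays no cost for no warranty, so net payoff = 15.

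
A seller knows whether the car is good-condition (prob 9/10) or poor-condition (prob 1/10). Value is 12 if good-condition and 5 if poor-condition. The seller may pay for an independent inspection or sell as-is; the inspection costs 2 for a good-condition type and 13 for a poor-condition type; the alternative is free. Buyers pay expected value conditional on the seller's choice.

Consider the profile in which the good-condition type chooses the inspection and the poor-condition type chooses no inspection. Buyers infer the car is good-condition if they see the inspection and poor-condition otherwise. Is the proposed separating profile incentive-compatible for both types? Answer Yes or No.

Yes

Under these beliefs, the inspection earns price 12 and no inspection earns price 5.
good-condition: the inspection nets 12 − 2 = 10; no inspection nets 5. good-condition prefers the inspection.
poor-condition: the inspection nets 12 − 13 = -1; no inspection nets 5. poor-condition prefers no inspection.
Neither type deviates, so the separating profile is an equilibrium.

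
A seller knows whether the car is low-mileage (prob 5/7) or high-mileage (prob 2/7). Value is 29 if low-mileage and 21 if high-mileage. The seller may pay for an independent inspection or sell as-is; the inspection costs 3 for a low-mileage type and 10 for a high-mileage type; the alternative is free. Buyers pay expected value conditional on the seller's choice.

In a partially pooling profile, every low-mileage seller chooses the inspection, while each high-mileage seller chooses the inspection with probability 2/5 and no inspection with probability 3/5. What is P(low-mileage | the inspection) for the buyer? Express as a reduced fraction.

25/29

P(the inspection) = (5/7)·1 + (2/7)·(2/5) = 29/35.
By Bayes' rule, P(low-mileage | the inspection) = (5/7) / (29/35) = 25/29.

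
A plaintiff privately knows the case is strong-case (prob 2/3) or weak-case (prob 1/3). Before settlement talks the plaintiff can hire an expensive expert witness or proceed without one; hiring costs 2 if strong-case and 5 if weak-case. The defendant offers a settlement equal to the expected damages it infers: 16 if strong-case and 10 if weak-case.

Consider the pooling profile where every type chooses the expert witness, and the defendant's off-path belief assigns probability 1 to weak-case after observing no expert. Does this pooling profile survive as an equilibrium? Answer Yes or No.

No

On path, the defendant holds the prior and pays 2/3·16 + 1/3·10 = 14. Off path (no expert), believing weak-case, it pays 10.
strong-case: the expert witness nets 14 − 2 = 12; no expert nets 10. strong-case stays.
weak-case: the expert witness nets 14 − 5 = 9; no expert nets 10. weak-case would deviate.
A type deviates, so pooling fails.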